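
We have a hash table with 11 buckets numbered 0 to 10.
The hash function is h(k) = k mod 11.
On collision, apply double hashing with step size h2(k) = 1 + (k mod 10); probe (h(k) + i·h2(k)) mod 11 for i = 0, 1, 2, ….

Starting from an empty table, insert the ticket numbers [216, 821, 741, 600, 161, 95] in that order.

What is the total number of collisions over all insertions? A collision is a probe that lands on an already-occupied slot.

216 hashes to 7; slot 7 is free → place at 7.
821 hashes to 7, h2=2; 7 taken → place at 9.
741 hashes to 4; slot 4 is free → place at 4.
600 hashes to 6; slot 6 is free → place at 6.
161 hashes to 7, h2=2; 7,9 taken → place at 0.
95 hashes to 7, h2=6; 7 taken → place at 2.
Table: [161, —, 95, —, 741, —, 600, 216, —, 821, —]

4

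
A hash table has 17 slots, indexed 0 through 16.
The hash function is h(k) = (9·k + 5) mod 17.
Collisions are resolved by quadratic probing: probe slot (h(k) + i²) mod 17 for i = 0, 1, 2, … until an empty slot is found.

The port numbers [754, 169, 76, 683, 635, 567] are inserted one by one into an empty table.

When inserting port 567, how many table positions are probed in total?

4

Insert 754: h=8, slot 8 empty → index 8.
Insert 169: h=13, slot 13 empty → index 13.
Insert 76: h=9, slot 9 empty → index 9.
Insert 683: h=15, slot 15 empty → index 15.
Insert 635: h=8, slots 8,9 occupied → index 12.
Insert 567: h=8, slots 8,9,12 occupied → index 0.
Table: [567, _, _, _, _, _, _, _, 754, 76, _, _, 635, 169, _, 683, _]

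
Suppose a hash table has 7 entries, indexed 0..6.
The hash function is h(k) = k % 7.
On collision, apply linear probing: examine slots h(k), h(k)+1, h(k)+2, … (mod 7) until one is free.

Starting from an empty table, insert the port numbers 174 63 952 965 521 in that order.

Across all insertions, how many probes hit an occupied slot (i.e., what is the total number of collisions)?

4

Insert 174: h=6, slot 6 empty → index 6.
Insert 63: h=0, slot 0 empty → index 0.
Insert 952: h=0, slot 0 occupied → index 1.
Insert 965: h=6, slots 6,0,1 occupied → index 2.
Insert 521: h=3, slot 3 empty → index 3.
Table: [63, 952, 965, 521, ., ., 174]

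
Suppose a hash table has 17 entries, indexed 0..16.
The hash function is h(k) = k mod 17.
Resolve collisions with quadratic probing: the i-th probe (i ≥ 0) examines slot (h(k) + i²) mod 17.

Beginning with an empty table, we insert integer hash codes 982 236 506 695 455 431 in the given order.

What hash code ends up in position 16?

Insert 982: h=13, slot 13 empty => index 13.
Insert 236: h=15, slot 15 empty => index 15.
Insert 506: h=13, slot 13 occupied => index 14.
Insert 695: h=15, slot 15 occupied => index 16.
Insert 455: h=13, slots 13,14 occupied => index 0.
Insert 431: h=6, slot 6 empty => index 6.
Table: [455, —, —, —, —, —, 431, —, —, —, —, —, —, 982, 506, 236, 695]

695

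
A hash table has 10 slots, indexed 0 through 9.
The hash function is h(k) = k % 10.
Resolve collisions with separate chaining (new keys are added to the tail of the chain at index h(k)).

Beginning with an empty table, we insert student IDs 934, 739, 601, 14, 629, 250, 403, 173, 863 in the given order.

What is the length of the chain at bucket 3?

Insert 934: h=4, bucket 4 empty -> new chain.
Insert 739: h=9, bucket 9 empty -> new chain.
Insert 601: h=1, bucket 1 empty -> new chain.
Insert 14: h=4, bucket 4 nonempty -> append to chain.
Insert 629: h=9, bucket 9 nonempty -> append to chain.
Insert 250: h=0, bucket 0 empty -> new chain.
Insert 403: h=3, bucket 3 empty -> new chain.
Insert 173: h=3, bucket 3 nonempty -> append to chain.
Insert 863: h=3, bucket 3 nonempty -> append to chain.
Final buckets:
0: 250
1: 601
2: _
3: 403 -> 173 -> 863
4: 934 -> 14
5: _
6: _
7: _
8: _
9: 739 -> 629

3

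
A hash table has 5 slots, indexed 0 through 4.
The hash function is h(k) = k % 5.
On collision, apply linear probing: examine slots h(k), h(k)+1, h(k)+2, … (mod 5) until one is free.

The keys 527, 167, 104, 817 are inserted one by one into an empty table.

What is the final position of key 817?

Insert 527: h=2, slot 2 empty → index 2.
Insert 167: h=2, slot 2 occupied → index 3.
Insert 104: h=4, slot 4 empty → index 4.
Insert 817: h=2, slots 2,3,4 occupied → index 0.
Table: [817, ∅, 527, 167, 104]

0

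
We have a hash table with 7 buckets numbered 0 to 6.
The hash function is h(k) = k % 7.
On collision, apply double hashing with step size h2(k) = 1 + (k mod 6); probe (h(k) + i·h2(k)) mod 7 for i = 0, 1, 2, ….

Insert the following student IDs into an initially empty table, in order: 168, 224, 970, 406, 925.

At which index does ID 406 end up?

Insert 168: h=0, slot 0 empty => index 0.
Insert 224: h=0, h2=3, slot 0 occupied => index 3.
Insert 970: h=4, slot 4 empty => index 4.
Insert 406: h=0, h2=5, slot 0 occupied => index 5.
Insert 925: h=1, slot 1 empty => index 1.
Table: [168, 925, ., 224, 970, 406, .]

5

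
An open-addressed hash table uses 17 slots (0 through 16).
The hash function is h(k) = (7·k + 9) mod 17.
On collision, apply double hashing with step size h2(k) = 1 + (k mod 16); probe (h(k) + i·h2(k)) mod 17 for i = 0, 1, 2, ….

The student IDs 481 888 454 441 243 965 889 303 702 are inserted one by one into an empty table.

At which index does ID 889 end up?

13

Insert 481: h=10, slot 10 empty -> index 10.
Insert 888: h=3, slot 3 empty -> index 3.
Insert 454: h=8, slot 8 empty -> index 8.
Insert 441: h=2, slot 2 empty -> index 2.
Insert 243: h=10, h2=4, slot 10 occupied -> index 14.
Insert 965: h=15, slot 15 empty -> index 15.
Insert 889: h=10, h2=10, slots 10,3 occupied -> index 13.
Insert 303: h=5, slot 5 empty -> index 5.
Insert 702: h=10, h2=15, slots 10,8 occupied -> index 6.
Table: [∅, ∅, 441, 888, ∅, 303, 702, ∅, 454, ∅, 481, ∅, ∅, 889, 243, 965, ∅]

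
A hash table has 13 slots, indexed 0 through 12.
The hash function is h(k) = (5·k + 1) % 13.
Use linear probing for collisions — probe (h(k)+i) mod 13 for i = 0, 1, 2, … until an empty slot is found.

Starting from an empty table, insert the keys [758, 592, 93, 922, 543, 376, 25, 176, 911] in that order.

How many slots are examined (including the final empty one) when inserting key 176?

6

758 hashes to 8; slot 8 is free => place at 8.
592 hashes to 10; slot 10 is free => place at 10.
93 hashes to 11; slot 11 is free => place at 11.
922 hashes to 9; slot 9 is free => place at 9.
543 hashes to 12; slot 12 is free => place at 12.
376 hashes to 9; 9,10,11,12 taken => place at 0.
25 hashes to 9; 9,10,11,12,0 taken => place at 1.
176 hashes to 10; 10,11,12,0,1 taken => place at 2.
911 hashes to 6; slot 6 is free => place at 6.
Table: [376, 25, 176, —, —, —, 911, —, 758, 922, 592, 93, 543]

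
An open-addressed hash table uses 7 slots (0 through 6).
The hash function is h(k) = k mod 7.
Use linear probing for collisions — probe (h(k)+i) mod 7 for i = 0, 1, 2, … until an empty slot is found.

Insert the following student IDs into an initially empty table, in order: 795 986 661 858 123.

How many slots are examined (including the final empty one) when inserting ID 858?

795 hashes to 4; slot 4 is free → place at 4.
986 hashes to 6; slot 6 is free → place at 6.
661 hashes to 3; slot 3 is free → place at 3.
858 hashes to 4; 4 taken → place at 5.
123 hashes to 4; 4,5,6 taken → place at 0.
Table: [123, —, —, 661, 795, 858, 986]

2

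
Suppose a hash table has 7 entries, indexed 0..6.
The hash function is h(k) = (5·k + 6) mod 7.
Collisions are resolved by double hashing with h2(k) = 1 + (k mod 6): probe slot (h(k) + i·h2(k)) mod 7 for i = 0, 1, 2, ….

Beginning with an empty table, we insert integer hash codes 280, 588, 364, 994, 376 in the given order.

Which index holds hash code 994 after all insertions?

2

280 hashes to 6; slot 6 is free -> place at 6.
588 hashes to 6, h2=1; 6 taken -> place at 0.
364 hashes to 6, h2=5; 6 taken -> place at 4.
994 hashes to 6, h2=5; 6,4 taken -> place at 2.
376 hashes to 3; slot 3 is free -> place at 3.
Table: [588, -, 994, 376, 364, -, 280]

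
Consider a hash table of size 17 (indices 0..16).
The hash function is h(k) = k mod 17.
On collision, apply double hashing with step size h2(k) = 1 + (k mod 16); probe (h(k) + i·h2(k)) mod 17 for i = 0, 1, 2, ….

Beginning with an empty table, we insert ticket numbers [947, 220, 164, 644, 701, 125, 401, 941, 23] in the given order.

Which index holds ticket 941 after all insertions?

947: h=12 => slot 12
220: h=16 => slot 16
164: h=11 => slot 11
644: h=15 => slot 15
701: h=4 => slot 4
125: h=6 => slot 6
401: h=10 => slot 10
941: h=6, h2=14, probe 6,3 => slot 3
23: h=6, h2=8, probe 6,14 => slot 14
Table: [∅, ∅, ∅, 941, 701, ∅, 125, ∅, ∅, ∅, 401, 164, 947, ∅, 23, 644, 220]

3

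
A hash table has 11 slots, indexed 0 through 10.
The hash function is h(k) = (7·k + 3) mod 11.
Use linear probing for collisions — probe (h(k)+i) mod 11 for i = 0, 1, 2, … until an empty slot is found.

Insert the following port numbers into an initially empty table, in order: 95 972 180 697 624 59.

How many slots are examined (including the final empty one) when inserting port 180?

2

Insert 95: h=8, slot 8 empty -> index 8.
Insert 972: h=9, slot 9 empty -> index 9.
Insert 180: h=9, slot 9 occupied -> index 10.
Insert 697: h=9, slots 9,10 occupied -> index 0.
Insert 624: h=4, slot 4 empty -> index 4.
Insert 59: h=9, slots 9,10,0 occupied -> index 1.
Table: [697, 59, -, -, 624, -, -, -, 95, 972, 180]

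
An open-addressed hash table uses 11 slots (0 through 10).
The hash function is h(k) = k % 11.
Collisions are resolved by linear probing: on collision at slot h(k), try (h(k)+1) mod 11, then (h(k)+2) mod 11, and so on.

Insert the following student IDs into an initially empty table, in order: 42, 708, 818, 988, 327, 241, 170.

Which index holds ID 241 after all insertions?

0

Insert 42: h=9, slot 9 empty => index 9.
Insert 708: h=4, slot 4 empty => index 4.
Insert 818: h=4, slot 4 occupied => index 5.
Insert 988: h=9, slot 9 occupied => index 10.
Insert 327: h=8, slot 8 empty => index 8.
Insert 241: h=10, slot 10 occupied => index 0.
Insert 170: h=5, slot 5 occupied => index 6.
Table: [241, ∅, ∅, ∅, 708, 818, 170, ∅, 327, 42, 988]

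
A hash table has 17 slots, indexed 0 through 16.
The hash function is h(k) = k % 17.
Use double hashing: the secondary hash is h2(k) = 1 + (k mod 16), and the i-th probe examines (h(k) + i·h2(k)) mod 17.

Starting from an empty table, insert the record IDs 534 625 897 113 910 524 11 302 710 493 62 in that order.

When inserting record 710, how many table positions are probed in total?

2

Insert 534: h=7, slot 7 empty => index 7.
Insert 625: h=13, slot 13 empty => index 13.
Insert 897: h=13, h2=2, slot 13 occupied => index 15.
Insert 113: h=11, slot 11 empty => index 11.
Insert 910: h=9, slot 9 empty => index 9.
Insert 524: h=14, slot 14 empty => index 14.
Insert 11: h=11, h2=12, slot 11 occupied => index 6.
Insert 302: h=13, h2=15, slots 13,11,9,7 occupied => index 5.
Insert 710: h=13, h2=7, slot 13 occupied => index 3.
Insert 493: h=0, slot 0 empty => index 0.
Insert 62: h=11, h2=15, slots 11,9,7,5,3 occupied => index 1.
Table: [493, 62, _, 710, _, 302, 11, 534, _, 910, _, 113, _, 625, 524, 897, _]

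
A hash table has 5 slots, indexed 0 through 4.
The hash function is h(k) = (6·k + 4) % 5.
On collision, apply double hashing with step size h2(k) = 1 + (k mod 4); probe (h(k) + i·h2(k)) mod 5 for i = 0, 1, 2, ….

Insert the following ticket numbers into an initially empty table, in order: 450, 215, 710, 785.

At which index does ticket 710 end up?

450: h=4 => slot 4
215: h=4, h2=4, probe 4,3 => slot 3
710: h=4, h2=3, probe 4,2 => slot 2
785: h=4, h2=2, probe 4,1 => slot 1
Table: [., 785, 710, 215, 450]

2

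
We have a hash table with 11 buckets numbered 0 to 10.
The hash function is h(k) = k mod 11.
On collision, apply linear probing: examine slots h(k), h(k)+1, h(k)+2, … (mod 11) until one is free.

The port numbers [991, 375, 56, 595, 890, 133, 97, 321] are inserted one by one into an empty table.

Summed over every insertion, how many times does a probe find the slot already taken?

14

Insert 991: h=1, slot 1 empty -> index 1.
Insert 375: h=1, slot 1 occupied -> index 2.
Insert 56: h=1, slots 1,2 occupied -> index 3.
Insert 595: h=1, slots 1,2,3 occupied -> index 4.
Insert 890: h=10, slot 10 empty -> index 10.
Insert 133: h=1, slots 1,2,3,4 occupied -> index 5.
Insert 97: h=9, slot 9 empty -> index 9.
Insert 321: h=2, slots 2,3,4,5 occupied -> index 6.
Table: [∅, 991, 375, 56, 595, 133, 321, ∅, ∅, 97, 890]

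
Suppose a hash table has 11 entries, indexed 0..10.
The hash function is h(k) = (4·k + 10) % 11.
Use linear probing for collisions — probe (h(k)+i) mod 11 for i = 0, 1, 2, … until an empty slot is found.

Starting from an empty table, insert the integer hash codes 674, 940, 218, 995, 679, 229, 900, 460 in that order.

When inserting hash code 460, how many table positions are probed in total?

674: h=0 → slot 0
940: h=8 → slot 8
218: h=2 → slot 2
995: h=8, probe 8,9 → slot 9
679: h=9, probe 9,10 → slot 10
229: h=2, probe 2,3 → slot 3
900: h=2, probe 2,3,4 → slot 4
460: h=2, probe 2,3,4,5 → slot 5
Table: [674, -, 218, 229, 900, 460, -, -, 940, 995, 679]

4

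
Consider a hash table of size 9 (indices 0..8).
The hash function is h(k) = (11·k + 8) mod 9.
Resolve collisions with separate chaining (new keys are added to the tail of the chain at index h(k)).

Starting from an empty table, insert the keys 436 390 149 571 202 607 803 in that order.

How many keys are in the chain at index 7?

Insert 436: h=7, bucket 7 empty → new chain.
Insert 390: h=5, bucket 5 empty → new chain.
Insert 149: h=0, bucket 0 empty → new chain.
Insert 571: h=7, bucket 7 nonempty → append to chain.
Insert 202: h=7, bucket 7 nonempty → append to chain.
Insert 607: h=7, bucket 7 nonempty → append to chain.
Insert 803: h=3, bucket 3 empty → new chain.
Final buckets:
0: 149
1: -
2: -
3: 803
4: -
5: 390
6: -
7: 436 -> 571 -> 202 -> 607
8: -

4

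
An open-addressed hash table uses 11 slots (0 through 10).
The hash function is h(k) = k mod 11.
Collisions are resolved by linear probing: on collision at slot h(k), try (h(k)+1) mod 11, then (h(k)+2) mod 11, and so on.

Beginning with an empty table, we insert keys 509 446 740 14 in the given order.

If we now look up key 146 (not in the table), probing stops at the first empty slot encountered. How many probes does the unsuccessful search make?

5

509: h=3 => slot 3
446: h=6 => slot 6
740: h=3, probe 3,4 => slot 4
14: h=3, probe 3,4,5 => slot 5
Table: [., ., ., 509, 740, 14, 446, ., ., ., .]
Lookup 146: h=3, probe 3,4,5,6,7 → slot 7 empty, not found.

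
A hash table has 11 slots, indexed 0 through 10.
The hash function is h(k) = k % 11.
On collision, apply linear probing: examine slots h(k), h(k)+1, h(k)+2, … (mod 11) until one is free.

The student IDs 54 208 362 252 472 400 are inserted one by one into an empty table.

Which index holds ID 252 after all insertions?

2

Insert 54: h=10, slot 10 empty => index 10.
Insert 208: h=10, slot 10 occupied => index 0.
Insert 362: h=10, slots 10,0 occupied => index 1.
Insert 252: h=10, slots 10,0,1 occupied => index 2.
Insert 472: h=10, slots 10,0,1,2 occupied => index 3.
Insert 400: h=4, slot 4 empty => index 4.
Table: [208, 362, 252, 472, 400, —, —, —, —, —, 54]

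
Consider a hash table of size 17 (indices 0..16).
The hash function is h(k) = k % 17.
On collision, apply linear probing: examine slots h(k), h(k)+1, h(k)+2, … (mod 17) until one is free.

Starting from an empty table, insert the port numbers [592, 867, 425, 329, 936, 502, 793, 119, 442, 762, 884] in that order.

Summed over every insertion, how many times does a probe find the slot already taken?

15

Insert 592: h=14, slot 14 empty -> index 14.
Insert 867: h=0, slot 0 empty -> index 0.
Insert 425: h=0, slot 0 occupied -> index 1.
Insert 329: h=6, slot 6 empty -> index 6.
Insert 936: h=1, slot 1 occupied -> index 2.
Insert 502: h=9, slot 9 empty -> index 9.
Insert 793: h=11, slot 11 empty -> index 11.
Insert 119: h=0, slots 0,1,2 occupied -> index 3.
Insert 442: h=0, slots 0,1,2,3 occupied -> index 4.
Insert 762: h=14, slot 14 occupied -> index 15.
Insert 884: h=0, slots 0,1,2,3,4 occupied -> index 5.
Table: [867, 425, 936, 119, 442, 884, 329, _, _, 502, _, 793, _, _, 592, 762, _]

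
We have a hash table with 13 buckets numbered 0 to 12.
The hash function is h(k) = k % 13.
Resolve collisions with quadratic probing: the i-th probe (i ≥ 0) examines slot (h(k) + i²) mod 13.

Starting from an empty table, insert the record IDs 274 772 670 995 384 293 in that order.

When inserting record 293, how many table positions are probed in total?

4

274: h=1 → slot 1
772: h=5 → slot 5
670: h=7 → slot 7
995: h=7, probe 7,8 → slot 8
384: h=7, probe 7,8,11 → slot 11
293: h=7, probe 7,8,11,3 → slot 3
Table: [—, 274, —, 293, —, 772, —, 670, 995, —, —, 384, —]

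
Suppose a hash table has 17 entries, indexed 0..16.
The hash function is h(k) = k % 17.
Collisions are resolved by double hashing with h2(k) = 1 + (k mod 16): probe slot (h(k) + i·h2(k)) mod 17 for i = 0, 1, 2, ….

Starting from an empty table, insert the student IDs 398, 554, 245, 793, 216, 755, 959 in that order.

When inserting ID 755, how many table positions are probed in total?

398 hashes to 7; slot 7 is free → place at 7.
554 hashes to 10; slot 10 is free → place at 10.
245 hashes to 7, h2=6; 7 taken → place at 13.
793 hashes to 11; slot 11 is free → place at 11.
216 hashes to 12; slot 12 is free → place at 12.
755 hashes to 7, h2=4; 7,11 taken → place at 15.
959 hashes to 7, h2=16; 7 taken → place at 6.
Table: [_, _, _, _, _, _, 959, 398, _, _, 554, 793, 216, 245, _, 755, _]

3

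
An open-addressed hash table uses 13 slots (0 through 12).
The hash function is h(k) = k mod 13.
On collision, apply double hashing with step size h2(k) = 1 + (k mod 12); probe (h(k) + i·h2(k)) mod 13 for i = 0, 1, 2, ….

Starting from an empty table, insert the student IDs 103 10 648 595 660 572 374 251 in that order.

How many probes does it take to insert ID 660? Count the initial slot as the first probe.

4

103 hashes to 12; slot 12 is free → place at 12.
10 hashes to 10; slot 10 is free → place at 10.
648 hashes to 11; slot 11 is free → place at 11.
595 hashes to 10, h2=8; 10 taken → place at 5.
660 hashes to 10, h2=1; 10,11,12 taken → place at 0.
572 hashes to 0, h2=9; 0 taken → place at 9.
374 hashes to 10, h2=3; 10,0 taken → place at 3.
251 hashes to 4; slot 4 is free → place at 4.
Table: [660, ∅, ∅, 374, 251, 595, ∅, ∅, ∅, 572, 10, 648, 103]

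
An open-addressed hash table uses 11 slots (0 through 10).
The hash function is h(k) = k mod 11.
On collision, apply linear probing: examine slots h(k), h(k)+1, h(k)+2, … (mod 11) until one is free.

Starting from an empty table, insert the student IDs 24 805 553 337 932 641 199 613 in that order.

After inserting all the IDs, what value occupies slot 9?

Insert 24: h=2, slot 2 empty => index 2.
Insert 805: h=2, slot 2 occupied => index 3.
Insert 553: h=3, slot 3 occupied => index 4.
Insert 337: h=7, slot 7 empty => index 7.
Insert 932: h=8, slot 8 empty => index 8.
Insert 641: h=3, slots 3,4 occupied => index 5.
Insert 199: h=1, slot 1 empty => index 1.
Insert 613: h=8, slot 8 occupied => index 9.
Table: [., 199, 24, 805, 553, 641, ., 337, 932, 613, .]

613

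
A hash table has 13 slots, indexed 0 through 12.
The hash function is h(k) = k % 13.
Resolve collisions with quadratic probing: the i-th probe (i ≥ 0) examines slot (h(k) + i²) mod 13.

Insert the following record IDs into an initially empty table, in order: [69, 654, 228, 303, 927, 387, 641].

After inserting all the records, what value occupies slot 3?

641

69: h=4 -> slot 4
654: h=4, probe 4,5 -> slot 5
228: h=7 -> slot 7
303: h=4, probe 4,5,8 -> slot 8
927: h=4, probe 4,5,8,0 -> slot 0
387: h=10 -> slot 10
641: h=4, probe 4,5,8,0,7,3 -> slot 3
Table: [927, —, —, 641, 69, 654, —, 228, 303, —, 387, —, —]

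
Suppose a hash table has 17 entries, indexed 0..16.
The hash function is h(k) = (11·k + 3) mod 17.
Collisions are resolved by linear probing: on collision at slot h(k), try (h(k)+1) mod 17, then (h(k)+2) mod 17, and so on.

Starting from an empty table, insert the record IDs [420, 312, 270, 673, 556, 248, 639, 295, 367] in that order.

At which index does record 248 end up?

12

Insert 420: h=16, slot 16 empty -> index 16.
Insert 312: h=1, slot 1 empty -> index 1.
Insert 270: h=15, slot 15 empty -> index 15.
Insert 673: h=11, slot 11 empty -> index 11.
Insert 556: h=16, slot 16 occupied -> index 0.
Insert 248: h=11, slot 11 occupied -> index 12.
Insert 639: h=11, slots 11,12 occupied -> index 13.
Insert 295: h=1, slot 1 occupied -> index 2.
Insert 367: h=11, slots 11,12,13 occupied -> index 14.
Table: [556, 312, 295, ., ., ., ., ., ., ., ., 673, 248, 639, 367, 270, 420]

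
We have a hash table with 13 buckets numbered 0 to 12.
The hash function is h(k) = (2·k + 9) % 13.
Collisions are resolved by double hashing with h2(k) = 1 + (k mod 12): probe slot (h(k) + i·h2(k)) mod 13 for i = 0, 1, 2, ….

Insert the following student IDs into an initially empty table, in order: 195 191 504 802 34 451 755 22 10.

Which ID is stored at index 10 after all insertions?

195 hashes to 9; slot 9 is free -> place at 9.
191 hashes to 1; slot 1 is free -> place at 1.
504 hashes to 3; slot 3 is free -> place at 3.
802 hashes to 1, h2=11; 1 taken -> place at 12.
34 hashes to 12, h2=11; 12 taken -> place at 10.
451 hashes to 1, h2=8; 1,9 taken -> place at 4.
755 hashes to 11; slot 11 is free -> place at 11.
22 hashes to 1, h2=11; 1,12,10 taken -> place at 8.
10 hashes to 3, h2=11; 3,1,12,10,8 taken -> place at 6.
Table: [—, 191, —, 504, 451, —, 10, —, 22, 195, 34, 755, 802]

34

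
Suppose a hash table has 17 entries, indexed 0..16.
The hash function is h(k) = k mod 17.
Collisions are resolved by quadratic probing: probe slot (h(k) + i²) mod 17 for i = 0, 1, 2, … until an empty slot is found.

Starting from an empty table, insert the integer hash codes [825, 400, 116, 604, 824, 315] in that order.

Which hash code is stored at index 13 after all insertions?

Insert 825: h=9, slot 9 empty → index 9.
Insert 400: h=9, slot 9 occupied → index 10.
Insert 116: h=14, slot 14 empty → index 14.
Insert 604: h=9, slots 9,10 occupied → index 13.
Insert 824: h=8, slot 8 empty → index 8.
Insert 315: h=9, slots 9,10,13 occupied → index 1.
Table: [-, 315, -, -, -, -, -, -, 824, 825, 400, -, -, 604, 116, -, -]

604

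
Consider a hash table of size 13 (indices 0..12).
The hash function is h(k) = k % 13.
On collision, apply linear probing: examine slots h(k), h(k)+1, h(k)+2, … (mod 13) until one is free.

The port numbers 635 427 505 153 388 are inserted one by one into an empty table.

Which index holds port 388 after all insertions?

Insert 635: h=11, slot 11 empty → index 11.
Insert 427: h=11, slot 11 occupied → index 12.
Insert 505: h=11, slots 11,12 occupied → index 0.
Insert 153: h=10, slot 10 empty → index 10.
Insert 388: h=11, slots 11,12,0 occupied → index 1.
Table: [505, 388, _, _, _, _, _, _, _, _, 153, 635, 427]

1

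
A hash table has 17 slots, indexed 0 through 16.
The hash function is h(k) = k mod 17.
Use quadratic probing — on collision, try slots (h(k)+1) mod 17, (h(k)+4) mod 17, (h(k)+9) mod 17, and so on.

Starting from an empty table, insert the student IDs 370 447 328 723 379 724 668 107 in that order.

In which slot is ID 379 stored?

14

Insert 370: h=13, slot 13 empty → index 13.
Insert 447: h=5, slot 5 empty → index 5.
Insert 328: h=5, slot 5 occupied → index 6.
Insert 723: h=9, slot 9 empty → index 9.
Insert 379: h=5, slots 5,6,9 occupied → index 14.
Insert 724: h=10, slot 10 empty → index 10.
Insert 668: h=5, slots 5,6,9,14 occupied → index 4.
Insert 107: h=5, slots 5,6,9,14,4,13 occupied → index 7.
Table: [., ., ., ., 668, 447, 328, 107, ., 723, 724, ., ., 370, 379, ., .]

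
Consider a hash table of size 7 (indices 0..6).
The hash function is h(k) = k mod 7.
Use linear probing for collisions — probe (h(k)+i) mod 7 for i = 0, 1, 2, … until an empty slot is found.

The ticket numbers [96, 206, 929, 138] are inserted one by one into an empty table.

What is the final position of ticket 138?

Insert 96: h=5, slot 5 empty => index 5.
Insert 206: h=3, slot 3 empty => index 3.
Insert 929: h=5, slot 5 occupied => index 6.
Insert 138: h=5, slots 5,6 occupied => index 0.
Table: [138, ∅, ∅, 206, ∅, 96, 929]

0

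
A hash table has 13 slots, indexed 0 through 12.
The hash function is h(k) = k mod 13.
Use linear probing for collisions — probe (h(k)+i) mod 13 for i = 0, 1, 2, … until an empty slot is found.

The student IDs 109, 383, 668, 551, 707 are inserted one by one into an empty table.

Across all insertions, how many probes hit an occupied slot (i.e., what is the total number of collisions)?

Insert 109: h=5, slot 5 empty -> index 5.
Insert 383: h=6, slot 6 empty -> index 6.
Insert 668: h=5, slots 5,6 occupied -> index 7.
Insert 551: h=5, slots 5,6,7 occupied -> index 8.
Insert 707: h=5, slots 5,6,7,8 occupied -> index 9.
Table: [-, -, -, -, -, 109, 383, 668, 551, 707, -, -, -]

9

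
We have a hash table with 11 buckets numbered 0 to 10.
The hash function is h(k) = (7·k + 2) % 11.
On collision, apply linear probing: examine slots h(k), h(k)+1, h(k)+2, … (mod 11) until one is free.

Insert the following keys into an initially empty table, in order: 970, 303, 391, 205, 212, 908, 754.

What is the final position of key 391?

Insert 970: h=5, slot 5 empty => index 5.
Insert 303: h=0, slot 0 empty => index 0.
Insert 391: h=0, slot 0 occupied => index 1.
Insert 205: h=7, slot 7 empty => index 7.
Insert 212: h=1, slot 1 occupied => index 2.
Insert 908: h=0, slots 0,1,2 occupied => index 3.
Insert 754: h=0, slots 0,1,2,3 occupied => index 4.
Table: [303, 391, 212, 908, 754, 970, ∅, 205, ∅, ∅, ∅]

1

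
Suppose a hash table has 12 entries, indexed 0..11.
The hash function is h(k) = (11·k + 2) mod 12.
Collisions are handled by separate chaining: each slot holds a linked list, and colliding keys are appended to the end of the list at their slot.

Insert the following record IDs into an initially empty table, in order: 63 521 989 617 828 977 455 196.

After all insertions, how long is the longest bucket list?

4

63 → bucket 11
521 → bucket 9
989 → bucket 9 (collision)
617 → bucket 9 (collision)
828 → bucket 2
977 → bucket 9 (collision)
455 → bucket 3
196 → bucket 10
Final buckets:
0: .
1: .
2: 828
3: 455
4: .
5: .
6: .
7: .
8: .
9: 521 -> 989 -> 617 -> 977
10: 196
11: 63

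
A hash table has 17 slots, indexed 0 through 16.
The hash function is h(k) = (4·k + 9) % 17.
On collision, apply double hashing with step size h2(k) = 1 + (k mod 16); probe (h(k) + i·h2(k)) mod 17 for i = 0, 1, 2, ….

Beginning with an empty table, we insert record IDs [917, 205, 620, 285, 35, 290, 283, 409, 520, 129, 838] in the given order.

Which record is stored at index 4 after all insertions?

917: h=5 => slot 5
205: h=13 => slot 13
620: h=7 => slot 7
285: h=10 => slot 10
35: h=13, h2=4, probe 13,0 => slot 0
290: h=13, h2=3, probe 13,16 => slot 16
283: h=2 => slot 2
409: h=13, h2=10, probe 13,6 => slot 6
520: h=15 => slot 15
129: h=15, h2=2, probe 15,0,2,4 => slot 4
838: h=12 => slot 12
Table: [35, -, 283, -, 129, 917, 409, 620, -, -, 285, -, 838, 205, -, 520, 290]

129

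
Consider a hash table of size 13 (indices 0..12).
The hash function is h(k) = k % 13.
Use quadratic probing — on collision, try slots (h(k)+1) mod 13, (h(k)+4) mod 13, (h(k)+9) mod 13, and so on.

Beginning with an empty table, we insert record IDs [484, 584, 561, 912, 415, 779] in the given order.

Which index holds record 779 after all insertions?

8

484: h=3 → slot 3
584: h=12 → slot 12
561: h=2 → slot 2
912: h=2, probe 2,3,6 → slot 6
415: h=12, probe 12,0 → slot 0
779: h=12, probe 12,0,3,8 → slot 8
Table: [415, _, 561, 484, _, _, 912, _, 779, _, _, _, 584]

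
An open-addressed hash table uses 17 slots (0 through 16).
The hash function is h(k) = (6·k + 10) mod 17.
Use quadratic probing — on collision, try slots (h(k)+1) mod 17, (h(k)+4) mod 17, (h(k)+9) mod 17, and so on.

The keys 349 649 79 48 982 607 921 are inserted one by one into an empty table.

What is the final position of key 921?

349 hashes to 13; slot 13 is free => place at 13.
649 hashes to 11; slot 11 is free => place at 11.
79 hashes to 8; slot 8 is free => place at 8.
48 hashes to 9; slot 9 is free => place at 9.
982 hashes to 3; slot 3 is free => place at 3.
607 hashes to 14; slot 14 is free => place at 14.
921 hashes to 11; 11 taken => place at 12.
Table: [-, -, -, 982, -, -, -, -, 79, 48, -, 649, 921, 349, 607, -, -]

12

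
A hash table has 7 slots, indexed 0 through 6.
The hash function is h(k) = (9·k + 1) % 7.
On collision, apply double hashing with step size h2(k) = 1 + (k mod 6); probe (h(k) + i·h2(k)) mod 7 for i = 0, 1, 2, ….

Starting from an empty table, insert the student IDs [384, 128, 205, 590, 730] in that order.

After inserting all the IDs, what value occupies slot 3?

730

Insert 384: h=6, slot 6 empty => index 6.
Insert 128: h=5, slot 5 empty => index 5.
Insert 205: h=5, h2=2, slot 5 occupied => index 0.
Insert 590: h=5, h2=3, slot 5 occupied => index 1.
Insert 730: h=5, h2=5, slot 5 occupied => index 3.
Table: [205, 590, _, 730, _, 128, 384]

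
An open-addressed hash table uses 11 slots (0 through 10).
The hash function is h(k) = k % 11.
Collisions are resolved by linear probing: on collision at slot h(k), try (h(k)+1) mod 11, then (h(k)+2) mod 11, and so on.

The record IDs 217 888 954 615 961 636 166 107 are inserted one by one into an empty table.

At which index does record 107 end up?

3

217: h=8 -> slot 8
888: h=8, probe 8,9 -> slot 9
954: h=8, probe 8,9,10 -> slot 10
615: h=10, probe 10,0 -> slot 0
961: h=4 -> slot 4
636: h=9, probe 9,10,0,1 -> slot 1
166: h=1, probe 1,2 -> slot 2
107: h=8, probe 8,9,10,0,1,2,3 -> slot 3
Table: [615, 636, 166, 107, 961, _, _, _, 217, 888, 954]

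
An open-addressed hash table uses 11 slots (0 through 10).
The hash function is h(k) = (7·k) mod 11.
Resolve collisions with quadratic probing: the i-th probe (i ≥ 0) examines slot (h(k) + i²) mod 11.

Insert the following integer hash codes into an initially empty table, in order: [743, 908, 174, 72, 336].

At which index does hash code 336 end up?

7

743 hashes to 9; slot 9 is free → place at 9.
908 hashes to 9; 9 taken → place at 10.
174 hashes to 8; slot 8 is free → place at 8.
72 hashes to 9; 9,10 taken → place at 2.
336 hashes to 9; 9,10,2 taken → place at 7.
Table: [∅, ∅, 72, ∅, ∅, ∅, ∅, 336, 174, 743, 908]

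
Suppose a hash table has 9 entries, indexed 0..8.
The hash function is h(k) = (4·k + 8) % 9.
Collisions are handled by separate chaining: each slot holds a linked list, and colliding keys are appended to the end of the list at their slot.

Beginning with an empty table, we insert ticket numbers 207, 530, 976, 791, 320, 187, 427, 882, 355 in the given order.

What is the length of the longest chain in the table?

207 -> bucket 8
530 -> bucket 4
976 -> bucket 6
791 -> bucket 4 (collision)
320 -> bucket 1
187 -> bucket 0
427 -> bucket 6 (collision)
882 -> bucket 8 (collision)
355 -> bucket 6 (collision)
Final buckets:
0: 187
1: 320
2: -
3: -
4: 530 -> 791
5: -
6: 976 -> 427 -> 355
7: -
8: 207 -> 882

3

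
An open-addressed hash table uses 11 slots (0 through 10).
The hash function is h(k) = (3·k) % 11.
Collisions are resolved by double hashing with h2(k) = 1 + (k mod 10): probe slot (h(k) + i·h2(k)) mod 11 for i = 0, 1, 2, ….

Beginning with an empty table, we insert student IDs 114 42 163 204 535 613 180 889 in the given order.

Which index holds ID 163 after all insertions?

114 hashes to 1; slot 1 is free -> place at 1.
42 hashes to 5; slot 5 is free -> place at 5.
163 hashes to 5, h2=4; 5 taken -> place at 9.
204 hashes to 7; slot 7 is free -> place at 7.
535 hashes to 10; slot 10 is free -> place at 10.
613 hashes to 2; slot 2 is free -> place at 2.
180 hashes to 1, h2=1; 1,2 taken -> place at 3.
889 hashes to 5, h2=10; 5 taken -> place at 4.
Table: [., 114, 613, 180, 889, 42, ., 204, ., 163, 535]

9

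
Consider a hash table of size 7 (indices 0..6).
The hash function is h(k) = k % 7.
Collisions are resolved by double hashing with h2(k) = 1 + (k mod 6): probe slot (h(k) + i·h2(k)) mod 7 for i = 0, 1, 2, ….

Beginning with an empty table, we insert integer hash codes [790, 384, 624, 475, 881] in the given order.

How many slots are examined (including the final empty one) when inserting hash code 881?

2

790: h=6 => slot 6
384: h=6, h2=1, probe 6,0 => slot 0
624: h=1 => slot 1
475: h=6, h2=2, probe 6,1,3 => slot 3
881: h=6, h2=6, probe 6,5 => slot 5
Table: [384, 624, ∅, 475, ∅, 881, 790]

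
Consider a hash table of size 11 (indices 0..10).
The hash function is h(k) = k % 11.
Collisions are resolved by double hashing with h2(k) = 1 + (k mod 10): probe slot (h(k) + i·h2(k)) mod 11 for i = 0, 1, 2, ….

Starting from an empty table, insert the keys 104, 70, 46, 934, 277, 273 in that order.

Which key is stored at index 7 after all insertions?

277

104 hashes to 5; slot 5 is free -> place at 5.
70 hashes to 4; slot 4 is free -> place at 4.
46 hashes to 2; slot 2 is free -> place at 2.
934 hashes to 10; slot 10 is free -> place at 10.
277 hashes to 2, h2=8; 2,10 taken -> place at 7.
273 hashes to 9; slot 9 is free -> place at 9.
Table: [., ., 46, ., 70, 104, ., 277, ., 273, 934]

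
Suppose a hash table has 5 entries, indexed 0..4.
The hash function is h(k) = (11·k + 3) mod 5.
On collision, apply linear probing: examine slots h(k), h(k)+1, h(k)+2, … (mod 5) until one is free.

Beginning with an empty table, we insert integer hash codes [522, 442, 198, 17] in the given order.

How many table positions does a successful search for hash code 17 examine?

4

522: h=0 → slot 0
442: h=0, probe 0,1 → slot 1
198: h=1, probe 1,2 → slot 2
17: h=0, probe 0,1,2,3 → slot 3
Table: [522, 442, 198, 17, -]
Lookup 17: h=0, probe 0,1,2,3 → found at 3.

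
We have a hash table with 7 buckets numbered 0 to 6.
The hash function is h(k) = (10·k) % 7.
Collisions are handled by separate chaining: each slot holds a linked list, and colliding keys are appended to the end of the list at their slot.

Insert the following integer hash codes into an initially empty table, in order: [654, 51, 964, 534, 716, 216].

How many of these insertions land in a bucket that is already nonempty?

2

654 -> bucket 2
51 -> bucket 6
964 -> bucket 1
534 -> bucket 6 (collision)
716 -> bucket 6 (collision)
216 -> bucket 4
Final buckets:
0: —
1: 964
2: 654
3: —
4: 216
5: —
6: 51 -> 534 -> 716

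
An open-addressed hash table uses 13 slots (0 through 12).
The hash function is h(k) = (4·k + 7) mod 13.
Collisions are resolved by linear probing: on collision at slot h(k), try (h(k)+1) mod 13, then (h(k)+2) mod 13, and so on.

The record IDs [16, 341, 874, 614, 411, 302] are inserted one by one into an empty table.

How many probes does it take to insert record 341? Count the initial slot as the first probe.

16 hashes to 6; slot 6 is free => place at 6.
341 hashes to 6; 6 taken => place at 7.
874 hashes to 6; 6,7 taken => place at 8.
614 hashes to 6; 6,7,8 taken => place at 9.
411 hashes to 0; slot 0 is free => place at 0.
302 hashes to 6; 6,7,8,9 taken => place at 10.
Table: [411, -, -, -, -, -, 16, 341, 874, 614, 302, -, -]

2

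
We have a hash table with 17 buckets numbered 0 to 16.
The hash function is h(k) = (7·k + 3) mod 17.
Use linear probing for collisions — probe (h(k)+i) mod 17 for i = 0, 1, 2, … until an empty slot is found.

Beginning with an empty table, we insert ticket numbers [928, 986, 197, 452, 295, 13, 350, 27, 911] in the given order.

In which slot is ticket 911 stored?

928: h=5 -> slot 5
986: h=3 -> slot 3
197: h=5, probe 5,6 -> slot 6
452: h=5, probe 5,6,7 -> slot 7
295: h=11 -> slot 11
13: h=9 -> slot 9
350: h=5, probe 5,6,7,8 -> slot 8
27: h=5, probe 5,6,7,8,9,10 -> slot 10
911: h=5, probe 5,6,7,8,9,10,11,12 -> slot 12
Table: [-, -, -, 986, -, 928, 197, 452, 350, 13, 27, 295, 911, -, -, -, -]

12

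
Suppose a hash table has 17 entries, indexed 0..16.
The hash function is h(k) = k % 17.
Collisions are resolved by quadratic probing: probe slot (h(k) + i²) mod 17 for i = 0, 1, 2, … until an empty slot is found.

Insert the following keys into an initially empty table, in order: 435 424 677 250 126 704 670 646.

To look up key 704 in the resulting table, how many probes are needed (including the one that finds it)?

2

Insert 435: h=10, slot 10 empty -> index 10.
Insert 424: h=16, slot 16 empty -> index 16.
Insert 677: h=14, slot 14 empty -> index 14.
Insert 250: h=12, slot 12 empty -> index 12.
Insert 126: h=7, slot 7 empty -> index 7.
Insert 704: h=7, slot 7 occupied -> index 8.
Insert 670: h=7, slots 7,8 occupied -> index 11.
Insert 646: h=0, slot 0 empty -> index 0.
Table: [646, —, —, —, —, —, —, 126, 704, —, 435, 670, 250, —, 677, —, 424]
Lookup 704: h=7, probe 7,8 → found at 8.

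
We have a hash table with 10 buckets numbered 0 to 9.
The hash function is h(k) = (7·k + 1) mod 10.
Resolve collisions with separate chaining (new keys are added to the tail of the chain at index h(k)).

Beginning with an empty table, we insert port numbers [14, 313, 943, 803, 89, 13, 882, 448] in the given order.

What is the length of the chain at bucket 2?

14 → bucket 9
313 → bucket 2
943 → bucket 2 (collision)
803 → bucket 2 (collision)
89 → bucket 4
13 → bucket 2 (collision)
882 → bucket 5
448 → bucket 7
Final buckets:
0: —
1: —
2: 313 -> 943 -> 803 -> 13
3: —
4: 89
5: 882
6: —
7: 448
8: —
9: 14

4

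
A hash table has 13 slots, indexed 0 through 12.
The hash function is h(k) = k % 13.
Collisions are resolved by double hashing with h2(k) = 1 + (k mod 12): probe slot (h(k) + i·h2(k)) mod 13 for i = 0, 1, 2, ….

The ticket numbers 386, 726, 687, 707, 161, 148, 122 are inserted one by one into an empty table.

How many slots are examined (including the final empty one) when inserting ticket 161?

3

386 hashes to 9; slot 9 is free -> place at 9.
726 hashes to 11; slot 11 is free -> place at 11.
687 hashes to 11, h2=4; 11 taken -> place at 2.
707 hashes to 5; slot 5 is free -> place at 5.
161 hashes to 5, h2=6; 5,11 taken -> place at 4.
148 hashes to 5, h2=5; 5 taken -> place at 10.
122 hashes to 5, h2=3; 5 taken -> place at 8.
Table: [—, —, 687, —, 161, 707, —, —, 122, 386, 148, 726, —]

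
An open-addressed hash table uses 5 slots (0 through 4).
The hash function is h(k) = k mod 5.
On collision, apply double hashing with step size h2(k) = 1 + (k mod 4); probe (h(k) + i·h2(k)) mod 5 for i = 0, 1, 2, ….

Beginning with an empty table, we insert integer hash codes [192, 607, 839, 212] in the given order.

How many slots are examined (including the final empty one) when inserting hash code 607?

192: h=2 -> slot 2
607: h=2, h2=4, probe 2,1 -> slot 1
839: h=4 -> slot 4
212: h=2, h2=1, probe 2,3 -> slot 3
Table: [., 607, 192, 212, 839]

2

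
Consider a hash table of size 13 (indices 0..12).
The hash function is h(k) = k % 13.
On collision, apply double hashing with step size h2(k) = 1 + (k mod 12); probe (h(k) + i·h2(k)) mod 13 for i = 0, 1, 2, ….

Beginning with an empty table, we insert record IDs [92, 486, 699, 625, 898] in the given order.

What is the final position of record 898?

12

92: h=1 -> slot 1
486: h=5 -> slot 5
699: h=10 -> slot 10
625: h=1, h2=2, probe 1,3 -> slot 3
898: h=1, h2=11, probe 1,12 -> slot 12
Table: [-, 92, -, 625, -, 486, -, -, -, -, 699, -, 898]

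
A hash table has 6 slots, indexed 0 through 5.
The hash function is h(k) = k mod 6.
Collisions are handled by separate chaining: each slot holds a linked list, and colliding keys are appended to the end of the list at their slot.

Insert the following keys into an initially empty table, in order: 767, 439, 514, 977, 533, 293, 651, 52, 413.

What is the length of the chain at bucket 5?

767 → bucket 5
439 → bucket 1
514 → bucket 4
977 → bucket 5 (collision)
533 → bucket 5 (collision)
293 → bucket 5 (collision)
651 → bucket 3
52 → bucket 4 (collision)
413 → bucket 5 (collision)
Final buckets:
0: —
1: 439
2: —
3: 651
4: 514 -> 52
5: 767 -> 977 -> 533 -> 293 -> 413

5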